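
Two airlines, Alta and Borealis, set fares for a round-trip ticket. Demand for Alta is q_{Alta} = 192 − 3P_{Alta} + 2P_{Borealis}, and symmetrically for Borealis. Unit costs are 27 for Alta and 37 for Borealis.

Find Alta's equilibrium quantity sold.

Alta's profit: π = (P_{Alta} − 27)(192 − 3P_{Alta} + 2P_{Borealis}).
∂π/∂P_{Alta} = 273 − 6P_{Alta} + 2P_{Borealis} = 0 ⇒ P_{Alta} = 45.5 + (1/3)P_{Borealis}.
Similarly P_{Borealis} = 50.5 + (1/3)P_{Alta}.
Substituting the second reaction function into the first: P_{Alta} = 45.5 + (1/3)(50.5 + (1/3)P_{Alta}), which gives (8/9)P_{Alta} = 187/3 ⇒ P_{Alta} = 70.125.
Then P_{Borealis} = 50.5 + (1/3)·70.125 = 73.875.
q_{Alta} = 192 − 3·70.125 + 2·73.875 = 129.375.

129.375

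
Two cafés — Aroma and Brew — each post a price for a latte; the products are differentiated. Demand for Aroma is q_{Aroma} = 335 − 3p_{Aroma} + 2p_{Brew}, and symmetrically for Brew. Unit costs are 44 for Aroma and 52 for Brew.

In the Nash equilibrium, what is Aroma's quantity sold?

Aroma's profit: π = (p_{Aroma} − 44)(335 − 3p_{Aroma} + 2p_{Brew}).
∂π/∂p_{Aroma} = 467 − 6p_{Aroma} + 2p_{Brew} = 0 ⇒ p_{Aroma} = 467/6 + (1/3)p_{Brew}.
Similarly p_{Brew} = 491/6 + (1/3)p_{Aroma}.
Solving the two reaction functions simultaneously: (1 − (1/3)(1/3))p_{Aroma} = 467/6 + (1/3)·(491/6), so (8/9)p_{Aroma} = 946/9 and p_{Aroma} = 118.25.
Then p_{Brew} = 491/6 + (1/3)·118.25 = 121.25.
q_{Aroma} = 335 − 3·118.25 + 2·121.25 = 222.75.

222.75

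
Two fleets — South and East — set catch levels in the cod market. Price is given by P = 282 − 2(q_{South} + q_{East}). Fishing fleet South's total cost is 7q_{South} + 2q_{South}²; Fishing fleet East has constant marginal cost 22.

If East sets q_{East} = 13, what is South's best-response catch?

31.125

Fishing fleet South's profit: π = q_{South}(282 − 2(q_{South} + q_{East})) − 7q_{South} − 2q_{South}².
∂π/∂q_{South} = 275 − 8q_{South} − 2q_{East} = 0, so q_{South} = 34.375 − 0.25q_{East}.
At q_{East} = 13: q_{South} = 34.375 − 0.25·13 = 31.125.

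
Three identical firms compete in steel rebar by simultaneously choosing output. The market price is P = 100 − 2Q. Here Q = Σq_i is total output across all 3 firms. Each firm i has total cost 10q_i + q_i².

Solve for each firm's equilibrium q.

9

A representative firm's profit is π_i = q_i(100 − 2Q) − 10q_i − q_i², with Q = q_i + Σ_{j≠i} q_j.
First-order condition: 90 − 6q_i − 2Σ_{j≠i} q_j = 0.
In a symmetric equilibrium every firm chooses the same q, so Σ_{j≠i} q_j = 2q. The condition becomes 90 − 10q = 0, giving q = 90/10 = 9.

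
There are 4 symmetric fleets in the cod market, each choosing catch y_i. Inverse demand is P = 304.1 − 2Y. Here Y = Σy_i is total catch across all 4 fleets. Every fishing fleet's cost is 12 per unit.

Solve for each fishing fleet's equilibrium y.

A representative fishing fleet's profit is π_i = y_i(304.1 − 2Y) − 12y_i, with Y = y_i + Σ_{j≠i} y_j.
First-order condition: 292.1 − 4y_i − 2Σ_{j≠i} y_j = 0.
With identical fishing fleets, set every y_j = y: then 292.1 − 4y − 6y = 0, i.e. y = 292.1/10 = 29.21.

29.21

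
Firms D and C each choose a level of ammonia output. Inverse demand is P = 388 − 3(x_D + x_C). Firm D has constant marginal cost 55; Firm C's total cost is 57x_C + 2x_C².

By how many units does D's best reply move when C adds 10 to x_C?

Firm D's profit: π = x_D(388 − 3(x_D + x_C)) − 55x_D.
∂π/∂x_D = 333 − 6x_D − 3x_C = 0, so x_D = 55.5 − 0.5x_C.
The reaction-function slope is −0.5, so a 10-unit rise in x_C moves x_D by −0.5 × 10 = −5. D's best response falls — the actions are strategic substitutes.

-5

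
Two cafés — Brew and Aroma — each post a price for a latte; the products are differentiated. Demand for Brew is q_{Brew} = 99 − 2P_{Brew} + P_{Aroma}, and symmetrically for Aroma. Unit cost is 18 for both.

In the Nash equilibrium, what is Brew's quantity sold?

Brew's profit: π = (P_{Brew} − 18)(99 − 2P_{Brew} + P_{Aroma}).
∂π/∂P_{Brew} = 135 − 4P_{Brew} + P_{Aroma} = 0 ⇒ P_{Brew} = 33.75 + 0.25P_{Aroma}.
By symmetry P_{Aroma} = P_{Brew}; substituting into the reaction function, 0.75P_{Brew} = 33.75 and P_{Brew} = 45.
q_{Brew} = 99 − 2·45 + 45 = 54.

54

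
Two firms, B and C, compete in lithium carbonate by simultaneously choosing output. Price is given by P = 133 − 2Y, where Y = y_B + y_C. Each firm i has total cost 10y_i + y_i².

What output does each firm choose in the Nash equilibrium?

Firm B's profit: π = y_B(133 − 2(y_B + y_C)) − 10y_B − y_B².
∂π/∂y_B = 123 − 6y_B − 2y_C = 0, so y_B = 20.5 − (1/3)y_C.
By symmetry y_C = y_B; substituting into the reaction function, (4/3)y_B = 20.5 and y_B = 15.375.

15.375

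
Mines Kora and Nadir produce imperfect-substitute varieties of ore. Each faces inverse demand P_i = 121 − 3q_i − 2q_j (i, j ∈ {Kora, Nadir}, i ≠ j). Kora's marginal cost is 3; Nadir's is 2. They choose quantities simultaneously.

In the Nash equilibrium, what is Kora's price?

47.0625

Mine Kora's profit: π = q_{Kora}(121 − 3q_{Kora} − 2q_{Nadir}) − 3q_{Kora}.
∂π/∂q_{Kora} = 118 − 6q_{Kora} − 2q_{Nadir} = 0 ⇒ q_{Kora} = 59/3 − (1/3)q_{Nadir}.
Similarly q_{Nadir} = 119/6 − (1/3)q_{Kora}.
Plugging q_{Nadir} into Kora's best response: q_{Kora} = 59/3 − (1/3)(119/6 − (1/3)q_{Kora}) ⇒ (8/9)q_{Kora} = 235/18, so q_{Kora} = 14.6875.
Then q_{Nadir} = 119/6 − (1/3)·14.6875 = 14.9375.
P_{Kora} = 121 − 3·14.6875 − 2·14.9375 = 47.0625.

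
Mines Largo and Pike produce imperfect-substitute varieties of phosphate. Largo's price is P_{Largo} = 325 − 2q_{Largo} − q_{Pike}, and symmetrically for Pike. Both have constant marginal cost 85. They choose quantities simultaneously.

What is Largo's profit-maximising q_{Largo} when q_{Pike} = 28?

Mine Largo's profit: π = q_{Largo}(325 − 2q_{Largo} − q_{Pike}) − 85q_{Largo}.
∂π/∂q_{Largo} = 240 − 4q_{Largo} − q_{Pike} = 0 ⇒ q_{Largo} = 60 − 0.25q_{Pike}.
At q_{Pike} = 28: q_{Largo} = 60 − 0.25·28 = 53.

53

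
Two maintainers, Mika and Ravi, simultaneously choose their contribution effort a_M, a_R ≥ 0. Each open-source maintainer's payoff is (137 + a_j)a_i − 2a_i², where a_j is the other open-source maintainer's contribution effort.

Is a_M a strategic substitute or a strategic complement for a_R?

Mika's payoff is (137 + a_R)a_M − 2a_M².
∂π/∂a_M = 137 + a_R − 4a_M = 0, so a_M = 34.25 + 0.25a_R.
The best-response slope da_M/da_R = 0.25 > 0: the reaction function is upward-sloping, so the choices are strategic complements.

strategic complements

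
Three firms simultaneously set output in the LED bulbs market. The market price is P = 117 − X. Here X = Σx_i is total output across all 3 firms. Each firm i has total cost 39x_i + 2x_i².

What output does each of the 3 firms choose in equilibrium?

A representative firm's profit is π_i = x_i(117 − X) − 39x_i − 2x_i², with X = x_i + Σ_{j≠i} x_j.
First-order condition: 78 − 6x_i − Σ_{j≠i} x_j = 0.
Imposing symmetry (x_j = x for all j) turns Σ_{j≠i} x_j into 2x, so 78 = 8x and x = 9.75.

9.75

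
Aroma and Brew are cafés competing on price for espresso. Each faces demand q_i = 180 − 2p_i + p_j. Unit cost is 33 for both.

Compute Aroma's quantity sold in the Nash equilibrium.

98

Aroma's profit: π = (p_{Aroma} − 33)(180 − 2p_{Aroma} + p_{Brew}).
∂π/∂p_{Aroma} = 246 − 4p_{Aroma} + p_{Brew} = 0 ⇒ p_{Aroma} = 61.5 + 0.25p_{Brew}.
The game is symmetric, so in equilibrium p_{Brew} = p_{Aroma}: the reaction function gives 0.75p_{Aroma} = 61.5, hence p_{Aroma} = 82.
q_{Aroma} = 180 − 2·82 + 82 = 98.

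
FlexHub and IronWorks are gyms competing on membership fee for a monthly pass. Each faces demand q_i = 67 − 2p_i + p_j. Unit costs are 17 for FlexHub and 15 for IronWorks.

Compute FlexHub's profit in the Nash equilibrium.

537.92

FlexHub's profit: π = (p_{FlexHub} − 17)(67 − 2p_{FlexHub} + p_{IronWorks}).
∂π/∂p_{FlexHub} = 101 − 4p_{FlexHub} + p_{IronWorks} = 0 ⇒ p_{FlexHub} = 25.25 + 0.25p_{IronWorks}.
Similarly p_{IronWorks} = 24.25 + 0.25p_{FlexHub}.
Plugging p_{IronWorks} into FlexHub's best response: p_{FlexHub} = 25.25 + 0.25(24.25 + 0.25p_{FlexHub}) ⇒ 0.9375p_{FlexHub} = 31.3125, so p_{FlexHub} = 33.4.
Then p_{IronWorks} = 24.25 + 0.25·33.4 = 32.6.
q_{FlexHub} = 67 − 2·33.4 + 32.6 = 32.8.
Profit = (33.4 − 17)·32.8 = 537.92.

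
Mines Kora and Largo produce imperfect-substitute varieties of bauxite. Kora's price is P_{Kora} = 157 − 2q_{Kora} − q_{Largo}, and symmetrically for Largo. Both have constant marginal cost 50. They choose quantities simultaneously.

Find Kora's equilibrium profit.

Mine Kora's profit: π = q_{Kora}(157 − 2q_{Kora} − q_{Largo}) − 50q_{Kora}.
∂π/∂q_{Kora} = 107 − 4q_{Kora} − q_{Largo} = 0 ⇒ q_{Kora} = 26.75 − 0.25q_{Largo}.
By symmetry q_{Largo} = q_{Kora}; substituting into the reaction function, 1.25q_{Kora} = 26.75 and q_{Kora} = 21.4.
P_{Kora} = 157 − 2·21.4 − 21.4 = 92.8.
Profit = (92.8 − 50)·21.4 = 915.92.

915.92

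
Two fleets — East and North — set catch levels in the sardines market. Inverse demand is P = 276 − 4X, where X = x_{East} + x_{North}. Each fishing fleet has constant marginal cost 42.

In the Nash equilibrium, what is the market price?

120

Fishing fleet East's profit: π = x_{East}(276 − 4(x_{East} + x_{North})) − 42x_{East}.
∂π/∂x_{East} = 234 − 8x_{East} − 4x_{North} = 0, so x_{East} = 29.25 − 0.5x_{North}.
The game is symmetric, so in equilibrium x_{North} = x_{East}: the reaction function gives 1.5x_{East} = 29.25, hence x_{East} = 19.5.
Equilibrium price: P = 276 − 4·39 = 120.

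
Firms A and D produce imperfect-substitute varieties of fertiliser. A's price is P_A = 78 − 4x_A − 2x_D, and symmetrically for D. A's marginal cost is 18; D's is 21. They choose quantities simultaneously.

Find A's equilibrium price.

42.4

Firm A's profit: π = x_A(78 − 4x_A − 2x_D) − 18x_A.
∂π/∂x_A = 60 − 8x_A − 2x_D = 0 ⇒ x_A = 7.5 − 0.25x_D.
Similarly x_D = 7.125 − 0.25x_A.
Solving the two reaction functions simultaneously: (1 − (−0.25)(−0.25))x_A = 7.5 − 0.25·7.125, so 0.9375x_A = 183/32 and x_A = 6.1.
Then x_D = 7.125 − 0.25·6.1 = 5.6.
P_A = 78 − 4·6.1 − 2·5.6 = 42.4.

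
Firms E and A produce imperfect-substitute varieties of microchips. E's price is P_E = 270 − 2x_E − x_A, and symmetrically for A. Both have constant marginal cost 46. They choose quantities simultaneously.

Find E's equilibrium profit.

4014.08

Firm E's profit: π = x_E(270 − 2x_E − x_A) − 46x_E.
∂π/∂x_E = 224 − 4x_E − x_A = 0 ⇒ x_E = 56 − 0.25x_A.
The game is symmetric, so in equilibrium x_A = x_E: the reaction function gives 1.25x_E = 56, hence x_E = 44.8.
P_E = 270 − 2·44.8 − 44.8 = 135.6.
Profit = (135.6 − 46)·44.8 = 4014.08.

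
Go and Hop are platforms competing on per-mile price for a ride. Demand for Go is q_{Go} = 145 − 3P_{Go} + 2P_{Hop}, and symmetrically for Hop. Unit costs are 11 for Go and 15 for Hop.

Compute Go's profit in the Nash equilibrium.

Go's profit: π = (P_{Go} − 11)(145 − 3P_{Go} + 2P_{Hop}).
∂π/∂P_{Go} = 178 − 6P_{Go} + 2P_{Hop} = 0 ⇒ P_{Go} = 89/3 + (1/3)P_{Hop}.
Similarly P_{Hop} = 95/3 + (1/3)P_{Go}.
Substituting the second reaction function into the first: P_{Go} = 89/3 + (1/3)(95/3 + (1/3)P_{Go}), which gives (8/9)P_{Go} = 362/9 ⇒ P_{Go} = 45.25.
Then P_{Hop} = 95/3 + (1/3)·45.25 = 46.75.
q_{Go} = 145 − 3·45.25 + 2·46.75 = 102.75.
Profit = (45.25 − 11)·102.75 = 3519.1875.

3519.1875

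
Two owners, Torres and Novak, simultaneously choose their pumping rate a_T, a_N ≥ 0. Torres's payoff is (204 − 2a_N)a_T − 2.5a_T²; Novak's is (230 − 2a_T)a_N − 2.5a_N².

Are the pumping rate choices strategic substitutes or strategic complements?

strategic substitutes

Expanding Torres's payoff: 204a_T − 2a_Na_T − 2.5a_T².
∂π/∂a_T = 204 − 2a_N − 5a_T = 0, so a_T = 40.8 − 0.4a_N.
The best-response slope da_T/da_N = −0.4 < 0: the reaction function is downward-sloping, so the choices are strategic substitutes.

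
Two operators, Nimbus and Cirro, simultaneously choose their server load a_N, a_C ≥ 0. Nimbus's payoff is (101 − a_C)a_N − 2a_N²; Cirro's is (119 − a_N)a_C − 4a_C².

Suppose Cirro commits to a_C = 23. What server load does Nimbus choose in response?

19.5

Expanding Nimbus's payoff: 101a_N − a_Ca_N − 2a_N².
∂π/∂a_N = 101 − a_C − 4a_N = 0, so a_N = 25.25 − 0.25a_C.
At a_C = 23: a_N = 25.25 − 0.25·23 = 19.5.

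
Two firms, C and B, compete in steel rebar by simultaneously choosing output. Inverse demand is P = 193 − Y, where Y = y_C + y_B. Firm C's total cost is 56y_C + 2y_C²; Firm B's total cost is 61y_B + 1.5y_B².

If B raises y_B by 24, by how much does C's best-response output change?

-4

Firm C's profit: π = y_C(193 − (y_C + y_B)) − 56y_C − 2y_C².
∂π/∂y_C = 137 − 6y_C − y_B = 0, so y_C = 137/6 − (1/6)y_B.
The reaction-function slope is −1/6, so a 24-unit rise in y_B moves y_C by −1/6 × 24 = −4. C's best response falls — the actions are strategic substitutes.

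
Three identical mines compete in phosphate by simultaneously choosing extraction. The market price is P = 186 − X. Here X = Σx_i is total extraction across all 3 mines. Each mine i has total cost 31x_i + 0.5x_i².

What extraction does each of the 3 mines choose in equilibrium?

A representative mine's profit is π_i = x_i(186 − X) − 31x_i − 0.5x_i², with X = x_i + Σ_{j≠i} x_j.
First-order condition: 155 − 3x_i − Σ_{j≠i} x_j = 0.
With identical mines, set every x_j = x: then 155 − 3x − 2x = 0, i.e. x = 155/5 = 31.

31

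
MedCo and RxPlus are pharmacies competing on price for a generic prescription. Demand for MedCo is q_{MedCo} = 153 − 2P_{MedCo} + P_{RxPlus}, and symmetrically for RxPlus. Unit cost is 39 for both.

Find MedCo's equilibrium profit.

2888

MedCo's profit: π = (P_{MedCo} − 39)(153 − 2P_{MedCo} + P_{RxPlus}).
∂π/∂P_{MedCo} = 231 − 4P_{MedCo} + P_{RxPlus} = 0 ⇒ P_{MedCo} = 57.75 + 0.25P_{RxPlus}.
Setting P_{MedCo} = P_{RxPlus} in the reaction function: P_{MedCo} = 57.75 + 0.25P_{MedCo}, so P_{MedCo} = 57.75 / 0.75 = 77.
q_{MedCo} = 153 − 2·77 + 77 = 76.
Profit = (77 − 39)·76 = 2888.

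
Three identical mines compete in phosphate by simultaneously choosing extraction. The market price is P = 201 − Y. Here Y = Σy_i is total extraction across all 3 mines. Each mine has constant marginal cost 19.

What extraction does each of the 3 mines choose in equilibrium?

A representative mine's profit is π_i = y_i(201 − Y) − 19y_i, with Y = y_i + Σ_{j≠i} y_j.
First-order condition: 182 − 2y_i − Σ_{j≠i} y_j = 0.
With identical mines, set every y_j = y: then 182 − 2y − 2y = 0, i.e. y = 182/4 = 45.5.

45.5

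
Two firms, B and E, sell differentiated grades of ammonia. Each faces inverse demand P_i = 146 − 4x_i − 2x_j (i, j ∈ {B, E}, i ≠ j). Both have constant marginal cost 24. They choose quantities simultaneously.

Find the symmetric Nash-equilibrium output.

Firm B's profit: π = x_B(146 − 4x_B − 2x_E) − 24x_B.
∂π/∂x_B = 122 − 8x_B − 2x_E = 0 ⇒ x_B = 15.25 − 0.25x_E.
Setting x_B = x_E in the reaction function: x_B = 15.25 − 0.25x_B, so x_B = 15.25 / 1.25 = 12.2.

12.2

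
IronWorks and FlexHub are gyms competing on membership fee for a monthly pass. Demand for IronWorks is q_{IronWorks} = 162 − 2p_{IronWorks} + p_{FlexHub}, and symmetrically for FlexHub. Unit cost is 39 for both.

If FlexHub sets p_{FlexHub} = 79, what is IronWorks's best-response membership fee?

IronWorks's profit: π = (p_{IronWorks} − 39)(162 − 2p_{IronWorks} + p_{FlexHub}).
∂π/∂p_{IronWorks} = 240 − 4p_{IronWorks} + p_{FlexHub} = 0 ⇒ p_{IronWorks} = 60 + 0.25p_{FlexHub}.
At p_{FlexHub} = 79: p_{IronWorks} = 60 + 0.25·79 = 79.75.

79.75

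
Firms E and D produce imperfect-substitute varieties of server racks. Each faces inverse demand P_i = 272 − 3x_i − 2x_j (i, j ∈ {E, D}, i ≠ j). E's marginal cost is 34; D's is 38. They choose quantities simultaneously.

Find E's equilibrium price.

Firm E's profit: π = x_E(272 − 3x_E − 2x_D) − 34x_E.
∂π/∂x_E = 238 − 6x_E − 2x_D = 0 ⇒ x_E = 119/3 − (1/3)x_D.
Similarly x_D = 39 − (1/3)x_E.
Plugging x_D into E's best response: x_E = 119/3 − (1/3)(39 − (1/3)x_E) ⇒ (8/9)x_E = 80/3, so x_E = 30.
Then x_D = 39 − (1/3)·30 = 29.
P_E = 272 − 3·30 − 2·29 = 124.

124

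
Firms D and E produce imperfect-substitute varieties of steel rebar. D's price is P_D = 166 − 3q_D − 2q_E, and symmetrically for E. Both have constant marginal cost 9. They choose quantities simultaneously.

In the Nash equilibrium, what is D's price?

67.875

Firm D's profit: π = q_D(166 − 3q_D − 2q_E) − 9q_D.
∂π/∂q_D = 157 − 6q_D − 2q_E = 0 ⇒ q_D = 157/6 − (1/3)q_E.
Setting q_D = q_E in the reaction function: q_D = 157/6 − (1/3)q_D, so q_D = (157/6) / (4/3) = 19.625.
P_D = 166 − 3·19.625 − 2·19.625 = 67.875.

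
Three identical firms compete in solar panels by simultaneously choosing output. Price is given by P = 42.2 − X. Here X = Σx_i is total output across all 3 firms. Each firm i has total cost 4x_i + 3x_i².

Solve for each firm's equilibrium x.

3.82

A representative firm's profit is π_i = x_i(42.2 − X) − 4x_i − 3x_i², with X = x_i + Σ_{j≠i} x_j.
First-order condition: 38.2 − 8x_i − Σ_{j≠i} x_j = 0.
In a symmetric equilibrium every firm chooses the same x, so Σ_{j≠i} x_j = 2x. The condition becomes 38.2 − 10x = 0, giving x = 38.2/10 = 3.82.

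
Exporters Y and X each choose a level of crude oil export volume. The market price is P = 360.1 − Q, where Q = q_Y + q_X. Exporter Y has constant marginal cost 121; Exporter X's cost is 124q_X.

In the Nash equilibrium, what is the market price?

201.7

Exporter Y's profit: π = q_Y(360.1 − (q_Y + q_X)) − 121q_Y.
∂π/∂q_Y = 239.1 − 2q_Y − q_X = 0, so q_Y = 119.55 − 0.5q_X.
By the same steps for X: q_X = 118.05 − 0.5q_Y.
Plugging q_X into Y's best response: q_Y = 119.55 − 0.5(118.05 − 0.5q_Y) ⇒ 0.75q_Y = 60.525, so q_Y = 80.7.
Then q_X = 118.05 − 0.5·80.7 = 77.7.
Equilibrium price: P = 360.1 − 158.4 = 201.7.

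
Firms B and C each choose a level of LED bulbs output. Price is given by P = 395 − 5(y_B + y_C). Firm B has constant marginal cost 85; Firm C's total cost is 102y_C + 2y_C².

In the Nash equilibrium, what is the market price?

Firm B's profit: π = y_B(395 − 5(y_B + y_C)) − 85y_B.
∂π/∂y_B = 310 − 10y_B − 5y_C = 0, so y_B = 31 − 0.5y_C.
For C: ∂π/∂y_C = 293 − 14y_C − 5y_B = 0 ⇒ y_C = 293/14 − (5/14)y_B.
Substituting the second reaction function into the first: y_B = 31 − 0.5(293/14 − (5/14)y_B), which gives (23/28)y_B = 575/28 ⇒ y_B = 25.
Then y_C = 293/14 − (5/14)·25 = 12.
Equilibrium price: P = 395 − 5·37 = 210.

210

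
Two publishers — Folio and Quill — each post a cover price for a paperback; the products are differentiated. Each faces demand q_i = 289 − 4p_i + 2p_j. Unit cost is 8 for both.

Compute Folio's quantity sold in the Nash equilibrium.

182

Folio's profit: π = (p_{Folio} − 8)(289 − 4p_{Folio} + 2p_{Quill}).
∂π/∂p_{Folio} = 321 − 8p_{Folio} + 2p_{Quill} = 0 ⇒ p_{Folio} = 40.125 + 0.25p_{Quill}.
By symmetry p_{Quill} = p_{Folio}; substituting into the reaction function, 0.75p_{Folio} = 40.125 and p_{Folio} = 53.5.
q_{Folio} = 289 − 4·53.5 + 2·53.5 = 182.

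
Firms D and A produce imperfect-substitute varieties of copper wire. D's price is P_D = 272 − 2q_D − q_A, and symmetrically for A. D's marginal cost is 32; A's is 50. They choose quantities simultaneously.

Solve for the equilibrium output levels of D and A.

Firm D's profit: π = q_D(272 − 2q_D − q_A) − 32q_D.
∂π/∂q_D = 240 − 4q_D − q_A = 0 ⇒ q_D = 60 − 0.25q_A.
Similarly q_A = 55.5 − 0.25q_D.
Substituting the second reaction function into the first: q_D = 60 − 0.25(55.5 − 0.25q_D), which gives 0.9375q_D = 46.125 ⇒ q_D = 49.2.
Then q_A = 55.5 − 0.25·49.2 = 43.2.

49.2, 43.2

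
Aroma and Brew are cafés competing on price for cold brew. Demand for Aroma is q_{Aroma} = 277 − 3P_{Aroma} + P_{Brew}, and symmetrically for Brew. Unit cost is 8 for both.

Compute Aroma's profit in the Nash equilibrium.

8174.52

Aroma's profit: π = (P_{Aroma} − 8)(277 − 3P_{Aroma} + P_{Brew}).
∂π/∂P_{Aroma} = 301 − 6P_{Aroma} + P_{Brew} = 0 ⇒ P_{Aroma} = 301/6 + (1/6)P_{Brew}.
Setting P_{Aroma} = P_{Brew} in the reaction function: P_{Aroma} = 301/6 + (1/6)P_{Aroma}, so P_{Aroma} = (301/6) / (5/6) = 60.2.
q_{Aroma} = 277 − 3·60.2 + 60.2 = 156.6.
Profit = (60.2 − 8)·156.6 = 8174.52.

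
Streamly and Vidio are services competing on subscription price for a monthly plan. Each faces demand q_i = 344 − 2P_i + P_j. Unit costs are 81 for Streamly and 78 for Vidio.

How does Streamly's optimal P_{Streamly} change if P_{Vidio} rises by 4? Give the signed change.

Streamly's profit: π = (P_{Streamly} − 81)(344 − 2P_{Streamly} + P_{Vidio}).
∂π/∂P_{Streamly} = 506 − 4P_{Streamly} + P_{Vidio} = 0 ⇒ P_{Streamly} = 126.5 + 0.25P_{Vidio}.
The reaction-function slope is 0.25, so a 4-unit rise in P_{Vidio} moves P_{Streamly} by 0.25 × 4 = 1. Streamly's best response rises — the actions are strategic complements.

1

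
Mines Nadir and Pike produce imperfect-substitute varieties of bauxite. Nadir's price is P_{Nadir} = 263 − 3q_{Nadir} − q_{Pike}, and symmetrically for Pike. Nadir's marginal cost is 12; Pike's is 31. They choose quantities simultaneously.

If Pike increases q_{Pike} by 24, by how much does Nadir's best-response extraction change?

-4

Mine Nadir's profit: π = q_{Nadir}(263 − 3q_{Nadir} − q_{Pike}) − 12q_{Nadir}.
∂π/∂q_{Nadir} = 251 − 6q_{Nadir} − q_{Pike} = 0 ⇒ q_{Nadir} = 251/6 − (1/6)q_{Pike}.
The reaction-function slope is −1/6, so a 24-unit rise in q_{Pike} moves q_{Nadir} by −1/6 × 24 = −4. Nadir's best response falls — the actions are strategic substitutes.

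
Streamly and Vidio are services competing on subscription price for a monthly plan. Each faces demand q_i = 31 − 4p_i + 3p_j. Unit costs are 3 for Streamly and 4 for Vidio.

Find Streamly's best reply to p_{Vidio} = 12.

9.875

Streamly's profit: π = (p_{Streamly} − 3)(31 − 4p_{Streamly} + 3p_{Vidio}).
∂π/∂p_{Streamly} = 43 − 8p_{Streamly} + 3p_{Vidio} = 0 ⇒ p_{Streamly} = 5.375 + 0.375p_{Vidio}.
At p_{Vidio} = 12: p_{Streamly} = 5.375 + 0.375·12 = 9.875.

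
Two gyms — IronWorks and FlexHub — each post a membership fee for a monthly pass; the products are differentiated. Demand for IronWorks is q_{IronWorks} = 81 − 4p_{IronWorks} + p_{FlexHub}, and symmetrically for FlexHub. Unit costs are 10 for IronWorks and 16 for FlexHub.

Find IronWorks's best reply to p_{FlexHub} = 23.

IronWorks's profit: π = (p_{IronWorks} − 10)(81 − 4p_{IronWorks} + p_{FlexHub}).
∂π/∂p_{IronWorks} = 121 − 8p_{IronWorks} + p_{FlexHub} = 0 ⇒ p_{IronWorks} = 15.125 + 0.125p_{FlexHub}.
At p_{FlexHub} = 23: p_{IronWorks} = 15.125 + 0.125·23 = 18.

18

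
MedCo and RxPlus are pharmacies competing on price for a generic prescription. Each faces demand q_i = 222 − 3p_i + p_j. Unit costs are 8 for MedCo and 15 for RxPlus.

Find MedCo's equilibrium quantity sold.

125.4

MedCo's profit: π = (p_{MedCo} − 8)(222 − 3p_{MedCo} + p_{RxPlus}).
∂π/∂p_{MedCo} = 246 − 6p_{MedCo} + p_{RxPlus} = 0 ⇒ p_{MedCo} = 41 + (1/6)p_{RxPlus}.
Similarly p_{RxPlus} = 44.5 + (1/6)p_{MedCo}.
Substituting the second reaction function into the first: p_{MedCo} = 41 + (1/6)(44.5 + (1/6)p_{MedCo}), which gives (35/36)p_{MedCo} = 581/12 ⇒ p_{MedCo} = 49.8.
Then p_{RxPlus} = 44.5 + (1/6)·49.8 = 52.8.
q_{MedCo} = 222 − 3·49.8 + 52.8 = 125.4.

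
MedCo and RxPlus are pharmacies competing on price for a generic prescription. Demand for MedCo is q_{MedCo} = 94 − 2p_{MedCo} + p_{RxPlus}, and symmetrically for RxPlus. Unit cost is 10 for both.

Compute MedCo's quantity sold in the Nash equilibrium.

MedCo's profit: π = (p_{MedCo} − 10)(94 − 2p_{MedCo} + p_{RxPlus}).
∂π/∂p_{MedCo} = 114 − 4p_{MedCo} + p_{RxPlus} = 0 ⇒ p_{MedCo} = 28.5 + 0.25p_{RxPlus}.
Setting p_{MedCo} = p_{RxPlus} in the reaction function: p_{MedCo} = 28.5 + 0.25p_{MedCo}, so p_{MedCo} = 28.5 / 0.75 = 38.
q_{MedCo} = 94 − 2·38 + 38 = 56.

56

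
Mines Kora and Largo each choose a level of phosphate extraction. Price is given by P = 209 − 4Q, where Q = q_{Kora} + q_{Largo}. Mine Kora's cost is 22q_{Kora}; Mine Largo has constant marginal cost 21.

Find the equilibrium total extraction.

31.25

Mine Kora's profit: π = q_{Kora}(209 − 4(q_{Kora} + q_{Largo})) − 22q_{Kora}.
∂π/∂q_{Kora} = 187 − 8q_{Kora} − 4q_{Largo} = 0, so q_{Kora} = 23.375 − 0.5q_{Largo}.
By the same steps for Largo: q_{Largo} = 23.5 − 0.5q_{Kora}.
Substituting the second reaction function into the first: q_{Kora} = 23.375 − 0.5(23.5 − 0.5q_{Kora}), which gives 0.75q_{Kora} = 11.625 ⇒ q_{Kora} = 15.5.
Then q_{Largo} = 23.5 − 0.5·15.5 = 15.75.
Total extraction: 15.5 + 15.75 = 31.25.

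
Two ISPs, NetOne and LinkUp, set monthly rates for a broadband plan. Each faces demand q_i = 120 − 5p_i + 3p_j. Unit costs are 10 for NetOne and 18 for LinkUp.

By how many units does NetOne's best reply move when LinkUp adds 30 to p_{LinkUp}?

NetOne's profit: π = (p_{NetOne} − 10)(120 − 5p_{NetOne} + 3p_{LinkUp}).
∂π/∂p_{NetOne} = 170 − 10p_{NetOne} + 3p_{LinkUp} = 0 ⇒ p_{NetOne} = 17 + 0.3p_{LinkUp}.
The reaction-function slope is 0.3, so a 30-unit rise in p_{LinkUp} moves p_{NetOne} by 0.3 × 30 = 9. NetOne's best response rises — the actions are strategic complements.

9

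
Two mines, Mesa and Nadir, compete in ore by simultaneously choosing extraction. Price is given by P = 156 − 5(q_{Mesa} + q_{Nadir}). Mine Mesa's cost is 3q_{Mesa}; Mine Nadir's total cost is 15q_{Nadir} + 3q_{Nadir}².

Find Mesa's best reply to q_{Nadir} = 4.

13.3

Mine Mesa's profit: π = q_{Mesa}(156 − 5(q_{Mesa} + q_{Nadir})) − 3q_{Mesa}.
∂π/∂q_{Mesa} = 153 − 10q_{Mesa} − 5q_{Nadir} = 0, so q_{Mesa} = 15.3 − 0.5q_{Nadir}.
At q_{Nadir} = 4: q_{Mesa} = 15.3 − 0.5·4 = 13.3.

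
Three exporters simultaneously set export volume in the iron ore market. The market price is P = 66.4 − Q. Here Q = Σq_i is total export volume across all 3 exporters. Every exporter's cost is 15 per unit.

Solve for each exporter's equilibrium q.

A representative exporter's profit is π_i = q_i(66.4 − Q) − 15q_i, with Q = q_i + Σ_{j≠i} q_j.
First-order condition: 51.4 − 2q_i − Σ_{j≠i} q_j = 0.
With identical exporters, set every q_j = q: then 51.4 − 2q − 2q = 0, i.e. q = 51.4/4 = 12.85.

12.85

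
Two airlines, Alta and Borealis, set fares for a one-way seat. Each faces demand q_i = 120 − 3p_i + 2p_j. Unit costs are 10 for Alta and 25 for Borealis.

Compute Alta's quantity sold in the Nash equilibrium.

Alta's profit: π = (p_{Alta} − 10)(120 − 3p_{Alta} + 2p_{Borealis}).
∂π/∂p_{Alta} = 150 − 6p_{Alta} + 2p_{Borealis} = 0 ⇒ p_{Alta} = 25 + (1/3)p_{Borealis}.
Similarly p_{Borealis} = 32.5 + (1/3)p_{Alta}.
Plugging p_{Borealis} into Alta's best response: p_{Alta} = 25 + (1/3)(32.5 + (1/3)p_{Alta}) ⇒ (8/9)p_{Alta} = 215/6, so p_{Alta} = 40.3125.
Then p_{Borealis} = 32.5 + (1/3)·40.3125 = 45.9375.
q_{Alta} = 120 − 3·40.3125 + 2·45.9375 = 90.9375.

90.9375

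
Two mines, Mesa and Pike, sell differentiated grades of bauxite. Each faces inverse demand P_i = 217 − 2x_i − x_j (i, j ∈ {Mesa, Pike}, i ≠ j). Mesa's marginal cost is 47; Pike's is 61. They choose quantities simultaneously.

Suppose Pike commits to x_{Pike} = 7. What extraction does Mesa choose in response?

Mine Mesa's profit: π = x_{Mesa}(217 − 2x_{Mesa} − x_{Pike}) − 47x_{Mesa}.
∂π/∂x_{Mesa} = 170 − 4x_{Mesa} − x_{Pike} = 0 ⇒ x_{Mesa} = 42.5 − 0.25x_{Pike}.
At x_{Pike} = 7: x_{Mesa} = 42.5 − 0.25·7 = 40.75.

40.75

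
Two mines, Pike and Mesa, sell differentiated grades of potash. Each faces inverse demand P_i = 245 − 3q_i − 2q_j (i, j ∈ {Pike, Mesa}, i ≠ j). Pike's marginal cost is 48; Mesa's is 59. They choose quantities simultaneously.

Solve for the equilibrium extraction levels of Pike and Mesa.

25.3125, 22.5625

Mine Pike's profit: π = q_{Pike}(245 − 3q_{Pike} − 2q_{Mesa}) − 48q_{Pike}.
∂π/∂q_{Pike} = 197 − 6q_{Pike} − 2q_{Mesa} = 0 ⇒ q_{Pike} = 197/6 − (1/3)q_{Mesa}.
Similarly q_{Mesa} = 31 − (1/3)q_{Pike}.
Plugging q_{Mesa} into Pike's best response: q_{Pike} = 197/6 − (1/3)(31 − (1/3)q_{Pike}) ⇒ (8/9)q_{Pike} = 22.5, so q_{Pike} = 25.3125.
Then q_{Mesa} = 31 − (1/3)·25.3125 = 22.5625.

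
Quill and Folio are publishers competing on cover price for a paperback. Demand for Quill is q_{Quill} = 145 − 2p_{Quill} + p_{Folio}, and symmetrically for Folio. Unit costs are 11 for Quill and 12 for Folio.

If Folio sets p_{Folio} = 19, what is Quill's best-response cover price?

Quill's profit: π = (p_{Quill} − 11)(145 − 2p_{Quill} + p_{Folio}).
∂π/∂p_{Quill} = 167 − 4p_{Quill} + p_{Folio} = 0 ⇒ p_{Quill} = 41.75 + 0.25p_{Folio}.
At p_{Folio} = 19: p_{Quill} = 41.75 + 0.25·19 = 46.5.

46.5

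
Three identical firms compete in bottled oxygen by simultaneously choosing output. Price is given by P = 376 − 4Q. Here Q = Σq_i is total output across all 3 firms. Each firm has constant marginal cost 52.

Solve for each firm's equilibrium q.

20.25

A representative firm's profit is π_i = q_i(376 − 4Q) − 52q_i, with Q = q_i + Σ_{j≠i} q_j.
First-order condition: 324 − 8q_i − 4Σ_{j≠i} q_j = 0.
Imposing symmetry (q_j = q for all j) turns Σ_{j≠i} q_j into 2q, so 324 = 16q and q = 20.25.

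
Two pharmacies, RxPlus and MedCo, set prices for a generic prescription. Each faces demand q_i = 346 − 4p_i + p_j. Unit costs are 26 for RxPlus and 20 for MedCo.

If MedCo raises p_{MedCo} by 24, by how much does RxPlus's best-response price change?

RxPlus's profit: π = (p_{RxPlus} − 26)(346 − 4p_{RxPlus} + p_{MedCo}).
∂π/∂p_{RxPlus} = 450 − 8p_{RxPlus} + p_{MedCo} = 0 ⇒ p_{RxPlus} = 56.25 + 0.125p_{MedCo}.
The reaction-function slope is 0.125, so a 24-unit rise in p_{MedCo} moves p_{RxPlus} by 0.125 × 24 = 3. RxPlus's best response rises — the actions are strategic complements.

3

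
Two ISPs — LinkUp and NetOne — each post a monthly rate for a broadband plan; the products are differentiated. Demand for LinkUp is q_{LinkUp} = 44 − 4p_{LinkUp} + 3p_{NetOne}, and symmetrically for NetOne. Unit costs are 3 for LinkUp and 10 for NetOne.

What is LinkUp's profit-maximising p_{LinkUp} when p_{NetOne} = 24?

16

LinkUp's profit: π = (p_{LinkUp} − 3)(44 − 4p_{LinkUp} + 3p_{NetOne}).
∂π/∂p_{LinkUp} = 56 − 8p_{LinkUp} + 3p_{NetOne} = 0 ⇒ p_{LinkUp} = 7 + 0.375p_{NetOne}.
At p_{NetOne} = 24: p_{LinkUp} = 7 + 0.375·24 = 16.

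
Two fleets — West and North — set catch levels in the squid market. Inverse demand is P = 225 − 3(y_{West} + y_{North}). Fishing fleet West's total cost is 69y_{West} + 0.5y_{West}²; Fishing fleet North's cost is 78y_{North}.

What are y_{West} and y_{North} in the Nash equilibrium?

15, 17

Fishing fleet West's profit: π = y_{West}(225 − 3(y_{West} + y_{North})) − 69y_{West} − 0.5y_{West}².
∂π/∂y_{West} = 156 − 7y_{West} − 3y_{North} = 0, so y_{West} = 156/7 − (3/7)y_{North}.
For North: ∂π/∂y_{North} = 147 − 6y_{North} − 3y_{West} = 0 ⇒ y_{North} = 24.5 − 0.5y_{West}.
Plugging y_{North} into West's best response: y_{West} = 156/7 − (3/7)(24.5 − 0.5y_{West}) ⇒ (11/14)y_{West} = 165/14, so y_{West} = 15.
Then y_{North} = 24.5 − 0.5·15 = 17.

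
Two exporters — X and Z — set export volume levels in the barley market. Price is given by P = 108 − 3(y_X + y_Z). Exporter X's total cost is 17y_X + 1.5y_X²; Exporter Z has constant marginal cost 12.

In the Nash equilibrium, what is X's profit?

Exporter X's profit: π = y_X(108 − 3(y_X + y_Z)) − 17y_X − 1.5y_X².
∂π/∂y_X = 91 − 9y_X − 3y_Z = 0, so y_X = 91/9 − (1/3)y_Z.
For Z: ∂π/∂y_Z = 96 − 6y_Z − 3y_X = 0 ⇒ y_Z = 16 − 0.5y_X.
Substituting the second reaction function into the first: y_X = 91/9 − (1/3)(16 − 0.5y_X), which gives (5/6)y_X = 43/9 ⇒ y_X = 86/15.
Then y_Z = 16 − 0.5·(86/15) = 197/15.
Price P = 108 − 3·(283/15) = 51.4.
X's profit: (51.4 − 17)·(86/15) − 1.5(86/15)² = 147.92.

147.92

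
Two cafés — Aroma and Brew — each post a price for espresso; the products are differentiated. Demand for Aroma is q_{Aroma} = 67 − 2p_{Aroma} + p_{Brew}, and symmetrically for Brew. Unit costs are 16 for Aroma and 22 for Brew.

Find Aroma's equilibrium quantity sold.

Aroma's profit: π = (p_{Aroma} − 16)(67 − 2p_{Aroma} + p_{Brew}).
∂π/∂p_{Aroma} = 99 − 4p_{Aroma} + p_{Brew} = 0 ⇒ p_{Aroma} = 24.75 + 0.25p_{Brew}.
Similarly p_{Brew} = 27.75 + 0.25p_{Aroma}.
Substituting the second reaction function into the first: p_{Aroma} = 24.75 + 0.25(27.75 + 0.25p_{Aroma}), which gives 0.9375p_{Aroma} = 31.6875 ⇒ p_{Aroma} = 33.8.
Then p_{Brew} = 27.75 + 0.25·33.8 = 36.2.
q_{Aroma} = 67 − 2·33.8 + 36.2 = 35.6.

35.6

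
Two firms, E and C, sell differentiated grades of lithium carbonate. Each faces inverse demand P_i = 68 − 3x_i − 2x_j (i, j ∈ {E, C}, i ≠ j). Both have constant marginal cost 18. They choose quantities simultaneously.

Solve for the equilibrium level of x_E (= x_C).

6.25

Firm E's profit: π = x_E(68 − 3x_E − 2x_C) − 18x_E.
∂π/∂x_E = 50 − 6x_E − 2x_C = 0 ⇒ x_E = 25/3 − (1/3)x_C.
By symmetry x_C = x_E; substituting into the reaction function, (4/3)x_E = 25/3 and x_E = 6.25.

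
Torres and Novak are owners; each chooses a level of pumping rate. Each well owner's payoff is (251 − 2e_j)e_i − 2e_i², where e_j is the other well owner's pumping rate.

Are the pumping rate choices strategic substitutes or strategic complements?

Torres's payoff is (251 − 2e_N)e_T − 2e_T².
∂π/∂e_T = 251 − 2e_N − 4e_T = 0, so e_T = 62.75 − 0.5e_N.
The best-response slope de_T/de_N = −0.5 < 0: the reaction function is downward-sloping, so the choices are strategic substitutes.

strategic substitutes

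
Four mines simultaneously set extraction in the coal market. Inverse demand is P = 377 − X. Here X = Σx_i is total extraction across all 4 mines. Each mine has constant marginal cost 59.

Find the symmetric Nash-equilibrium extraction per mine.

63.6

A representative mine's profit is π_i = x_i(377 − X) − 59x_i, with X = x_i + Σ_{j≠i} x_j.
First-order condition: 318 − 2x_i − Σ_{j≠i} x_j = 0.
In a symmetric equilibrium every mine chooses the same x, so Σ_{j≠i} x_j = 3x. The condition becomes 318 − 5x = 0, giving x = 318/5 = 63.6.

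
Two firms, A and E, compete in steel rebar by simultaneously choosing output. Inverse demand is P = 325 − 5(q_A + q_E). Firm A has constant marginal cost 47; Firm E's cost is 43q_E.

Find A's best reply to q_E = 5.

25.3

Firm A's profit: π = q_A(325 − 5(q_A + q_E)) − 47q_A.
∂π/∂q_A = 278 − 10q_A − 5q_E = 0, so q_A = 27.8 − 0.5q_E.
At q_E = 5: q_A = 27.8 − 0.5·5 = 25.3.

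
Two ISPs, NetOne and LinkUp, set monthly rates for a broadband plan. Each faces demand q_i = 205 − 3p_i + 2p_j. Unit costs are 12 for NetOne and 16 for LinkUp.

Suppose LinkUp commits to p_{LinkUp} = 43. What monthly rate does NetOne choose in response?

NetOne's profit: π = (p_{NetOne} − 12)(205 − 3p_{NetOne} + 2p_{LinkUp}).
∂π/∂p_{NetOne} = 241 − 6p_{NetOne} + 2p_{LinkUp} = 0 ⇒ p_{NetOne} = 241/6 + (1/3)p_{LinkUp}.
At p_{LinkUp} = 43: p_{NetOne} = 241/6 + (1/3)·43 = 54.5.

54.5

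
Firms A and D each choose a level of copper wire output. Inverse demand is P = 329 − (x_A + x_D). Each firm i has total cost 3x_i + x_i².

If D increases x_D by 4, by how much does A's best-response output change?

-1

Firm A's profit: π = x_A(329 − (x_A + x_D)) − 3x_A − x_A².
∂π/∂x_A = 326 − 4x_A − x_D = 0, so x_A = 81.5 − 0.25x_D.
The reaction-function slope is −0.25, so a 4-unit rise in x_D moves x_A by −0.25 × 4 = −1. A's best response falls — the actions are strategic substitutes.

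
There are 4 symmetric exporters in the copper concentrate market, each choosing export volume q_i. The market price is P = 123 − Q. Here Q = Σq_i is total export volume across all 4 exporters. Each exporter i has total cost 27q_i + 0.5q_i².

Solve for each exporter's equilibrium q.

A representative exporter's profit is π_i = q_i(123 − Q) − 27q_i − 0.5q_i², with Q = q_i + Σ_{j≠i} q_j.
First-order condition: 96 − 3q_i − Σ_{j≠i} q_j = 0.
Imposing symmetry (q_j = q for all j) turns Σ_{j≠i} q_j into 3q, so 96 = 6q and q = 16.

16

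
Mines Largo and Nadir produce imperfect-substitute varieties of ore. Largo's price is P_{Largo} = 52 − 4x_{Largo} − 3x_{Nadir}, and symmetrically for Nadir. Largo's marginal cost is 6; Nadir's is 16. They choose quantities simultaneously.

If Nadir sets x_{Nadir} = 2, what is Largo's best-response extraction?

Mine Largo's profit: π = x_{Largo}(52 − 4x_{Largo} − 3x_{Nadir}) − 6x_{Largo}.
∂π/∂x_{Largo} = 46 − 8x_{Largo} − 3x_{Nadir} = 0 ⇒ x_{Largo} = 5.75 − 0.375x_{Nadir}.
At x_{Nadir} = 2: x_{Largo} = 5.75 − 0.375·2 = 5.

5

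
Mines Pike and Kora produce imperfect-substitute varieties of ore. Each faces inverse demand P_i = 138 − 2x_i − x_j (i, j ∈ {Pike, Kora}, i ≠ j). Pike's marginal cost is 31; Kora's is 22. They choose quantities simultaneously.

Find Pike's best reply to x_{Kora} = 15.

23

Mine Pike's profit: π = x_{Pike}(138 − 2x_{Pike} − x_{Kora}) − 31x_{Pike}.
∂π/∂x_{Pike} = 107 − 4x_{Pike} − x_{Kora} = 0 ⇒ x_{Pike} = 26.75 − 0.25x_{Kora}.
At x_{Kora} = 15: x_{Pike} = 26.75 − 0.25·15 = 23.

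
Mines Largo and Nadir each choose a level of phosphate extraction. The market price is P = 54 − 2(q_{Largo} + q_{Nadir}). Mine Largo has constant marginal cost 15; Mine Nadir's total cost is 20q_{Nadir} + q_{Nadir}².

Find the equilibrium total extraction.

Mine Largo's profit: π = q_{Largo}(54 − 2(q_{Largo} + q_{Nadir})) − 15q_{Largo}.
∂π/∂q_{Largo} = 39 − 4q_{Largo} − 2q_{Nadir} = 0, so q_{Largo} = 9.75 − 0.5q_{Nadir}.
For Nadir: ∂π/∂q_{Nadir} = 34 − 6q_{Nadir} − 2q_{Largo} = 0 ⇒ q_{Nadir} = 17/3 − (1/3)q_{Largo}.
Solving the two reaction functions simultaneously: (1 − (−0.5)(−1/3))q_{Largo} = 9.75 − 0.5·(17/3), so (5/6)q_{Largo} = 83/12 and q_{Largo} = 8.3.
Then q_{Nadir} = 17/3 − (1/3)·8.3 = 2.9.
Total extraction: 8.3 + 2.9 = 11.2.

11.2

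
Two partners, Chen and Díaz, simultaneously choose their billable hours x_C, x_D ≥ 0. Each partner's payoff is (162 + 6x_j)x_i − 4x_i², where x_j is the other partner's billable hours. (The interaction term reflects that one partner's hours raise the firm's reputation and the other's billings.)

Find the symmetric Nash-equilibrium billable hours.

81

Chen's payoff is (162 + 6x_D)x_C − 4x_C².
∂π/∂x_C = 162 + 6x_D − 8x_C = 0, so x_C = 20.25 + 0.75x_D.
Setting x_C = x_D in the reaction function: x_C = 20.25 + 0.75x_C, so x_C = 20.25 / 0.25 = 81.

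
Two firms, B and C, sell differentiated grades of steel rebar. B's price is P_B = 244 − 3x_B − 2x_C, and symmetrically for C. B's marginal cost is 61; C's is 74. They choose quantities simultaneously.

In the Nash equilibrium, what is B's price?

Firm B's profit: π = x_B(244 − 3x_B − 2x_C) − 61x_B.
∂π/∂x_B = 183 − 6x_B − 2x_C = 0 ⇒ x_B = 30.5 − (1/3)x_C.
Similarly x_C = 85/3 − (1/3)x_B.
Plugging x_C into B's best response: x_B = 30.5 − (1/3)(85/3 − (1/3)x_B) ⇒ (8/9)x_B = 379/18, so x_B = 23.6875.
Then x_C = 85/3 − (1/3)·23.6875 = 20.4375.
P_B = 244 − 3·23.6875 − 2·20.4375 = 132.0625.

132.0625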